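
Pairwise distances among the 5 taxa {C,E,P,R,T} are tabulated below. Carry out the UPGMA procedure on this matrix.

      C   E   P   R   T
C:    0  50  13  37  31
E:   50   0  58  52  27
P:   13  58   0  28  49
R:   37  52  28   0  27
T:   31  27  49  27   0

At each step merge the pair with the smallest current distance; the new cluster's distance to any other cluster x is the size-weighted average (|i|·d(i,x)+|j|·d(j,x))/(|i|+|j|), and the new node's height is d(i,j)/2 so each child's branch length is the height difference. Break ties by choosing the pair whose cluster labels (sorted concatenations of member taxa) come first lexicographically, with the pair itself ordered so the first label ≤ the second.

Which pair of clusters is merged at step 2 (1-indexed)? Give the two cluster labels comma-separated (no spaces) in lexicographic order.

1. join C+P (d=13) ⇒ CP; edges |C|=13/2, |P|=13/2
  updated: d(CP,E)=54, d(CP,R)=65/2, d(CP,T)=40
2. join E+T (d=27) ⇒ ET; edges |E|=27/2, |T|=27/2
  updated: d(CP,ET)=47, d(ET,R)=79/2
3. join CP+R (d=65/2) ⇒ CPR; edges |CP|=39/4, |R|=65/4
  updated: d(CPR,ET)=89/2
4. join CPR+ET (d=89/2) ⇒ CEPRT; edges |CPR|=6, |ET|=35/4
final tree: (((C:13/2,P:13/2):39/4,R:65/4):6,(E:27/2,T:27/2):35/4)
total length: 323/4

E,T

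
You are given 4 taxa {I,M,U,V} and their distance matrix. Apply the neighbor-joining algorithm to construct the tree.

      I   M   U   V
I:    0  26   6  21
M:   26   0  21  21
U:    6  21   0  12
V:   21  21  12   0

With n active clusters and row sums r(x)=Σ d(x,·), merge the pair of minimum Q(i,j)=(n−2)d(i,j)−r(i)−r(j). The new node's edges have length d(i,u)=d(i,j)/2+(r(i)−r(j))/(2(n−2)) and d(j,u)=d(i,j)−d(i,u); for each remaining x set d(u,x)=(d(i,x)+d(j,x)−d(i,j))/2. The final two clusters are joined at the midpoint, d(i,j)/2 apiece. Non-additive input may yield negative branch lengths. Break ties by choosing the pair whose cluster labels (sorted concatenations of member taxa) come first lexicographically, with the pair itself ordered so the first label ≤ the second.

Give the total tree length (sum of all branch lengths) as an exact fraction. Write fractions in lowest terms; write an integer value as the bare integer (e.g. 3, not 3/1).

67/2

1. join I+U (d=6, Q=-80) ⇒ IU; edges |I|=13/2, |U|=-1/2
  updated: d(IU,M)=41/2, d(IU,V)=27/2
2. join IU+M (d=41/2, Q=-55) ⇒ IMU; edges |IU|=13/2, |M|=14
  updated: d(IMU,V)=7
3. join IMU+V (d=7) ⇒ IMUV; edges |IMU|=7/2, |V|=7/2
final tree: (((I:13/2,U:-1/2):13/2,M:14):7/2,V:7/2)
total length: 67/2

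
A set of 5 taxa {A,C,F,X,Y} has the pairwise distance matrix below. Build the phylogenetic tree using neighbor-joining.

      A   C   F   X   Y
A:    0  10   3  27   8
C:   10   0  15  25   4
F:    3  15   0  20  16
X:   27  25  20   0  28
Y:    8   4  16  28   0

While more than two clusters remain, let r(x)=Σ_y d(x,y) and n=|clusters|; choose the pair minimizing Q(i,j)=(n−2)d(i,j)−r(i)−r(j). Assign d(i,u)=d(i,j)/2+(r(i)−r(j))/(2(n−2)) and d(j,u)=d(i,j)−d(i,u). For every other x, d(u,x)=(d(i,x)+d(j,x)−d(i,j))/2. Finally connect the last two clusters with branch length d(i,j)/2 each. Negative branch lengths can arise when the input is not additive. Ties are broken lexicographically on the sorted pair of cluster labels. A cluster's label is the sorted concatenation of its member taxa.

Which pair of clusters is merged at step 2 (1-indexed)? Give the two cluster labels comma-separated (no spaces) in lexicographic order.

A,CY

iteration 1: select C,Y (d=4, Q=-98); attach at lengths (5/3, 7/3); label the merged cluster CY
  updated: d(A,CY)=7, d(CY,F)=27/2, d(CY,X)=49/2
iteration 2: select A,CY (d=7, Q=-68); attach at lengths (3/2, 11/2); label the merged cluster ACY
  updated: d(ACY,F)=19/4, d(ACY,X)=89/4
iteration 3: select ACY,F (d=19/4, Q=-47); attach at lengths (7/2, 5/4); label the merged cluster ACFY
  updated: d(ACFY,X)=75/4
iteration 4: select ACFY,X (d=75/4); attach at lengths (75/8, 75/8); label the merged cluster ACFXY
final tree: (((A:3/2,(C:5/3,Y:7/3):11/2):7/2,F:5/4):75/8,X:75/8)
total length: 69/2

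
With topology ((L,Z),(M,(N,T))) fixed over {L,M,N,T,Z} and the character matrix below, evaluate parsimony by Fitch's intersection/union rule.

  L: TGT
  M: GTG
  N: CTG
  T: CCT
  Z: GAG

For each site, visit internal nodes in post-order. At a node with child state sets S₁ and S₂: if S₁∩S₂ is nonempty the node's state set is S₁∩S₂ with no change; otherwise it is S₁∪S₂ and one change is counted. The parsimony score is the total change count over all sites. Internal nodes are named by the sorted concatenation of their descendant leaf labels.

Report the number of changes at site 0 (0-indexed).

2

LZ@0: {T} ∪ {G} = {G,T} (union, +1)
NT@0: {C} ∩ {C} = {C} (intersection, +0)
MNT@0: {G} ∪ {C} = {C,G} (union, +1)
LMNTZ@0: {G,T} ∩ {C,G} = {G} (intersection, +0)
LZ@1: {G} ∪ {A} = {A,G} (union, +1)
NT@1: {T} ∪ {C} = {C,T} (union, +1)
MNT@1: {T} ∩ {C,T} = {T} (intersection, +0)
LMNTZ@1: {A,G} ∪ {T} = {A,G,T} (union, +1)
LZ@2: {T} ∪ {G} = {G,T} (union, +1)
NT@2: {G} ∪ {T} = {G,T} (union, +1)
MNT@2: {G} ∩ {G,T} = {G} (intersection, +0)
LMNTZ@2: {G,T} ∩ {G} = {G} (intersection, +0)
per-site changes: [2, 3, 2]; total = 7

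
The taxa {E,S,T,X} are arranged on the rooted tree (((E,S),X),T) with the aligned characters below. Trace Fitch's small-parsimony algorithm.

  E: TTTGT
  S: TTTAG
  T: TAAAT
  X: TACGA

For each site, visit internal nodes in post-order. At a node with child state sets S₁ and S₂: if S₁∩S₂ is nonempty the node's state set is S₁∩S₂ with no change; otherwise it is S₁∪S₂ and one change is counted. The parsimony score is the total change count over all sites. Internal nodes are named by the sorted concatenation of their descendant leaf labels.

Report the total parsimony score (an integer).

7

[col 0] ES: children E:{T}, S:{T} ∩→ {T}; cost 0
[col 0] ESX: children ES:{T}, X:{T} ∩→ {T}; cost 0
[col 0] ESTX: children ESX:{T}, T:{T} ∩→ {T}; cost 0
[col 1] ES: children E:{T}, S:{T} ∩→ {T}; cost 0
[col 1] ESX: children ES:{T}, X:{A} ∪→ {A,T}; cost 1
[col 1] ESTX: children ESX:{A,T}, T:{A} ∩→ {A}; cost 0
[col 2] ES: children E:{T}, S:{T} ∩→ {T}; cost 0
[col 2] ESX: children ES:{T}, X:{C} ∪→ {C,T}; cost 1
[col 2] ESTX: children ESX:{C,T}, T:{A} ∪→ {A,C,T}; cost 1
[col 3] ES: children E:{G}, S:{A} ∪→ {A,G}; cost 1
[col 3] ESX: children ES:{A,G}, X:{G} ∩→ {G}; cost 0
[col 3] ESTX: children ESX:{G}, T:{A} ∪→ {A,G}; cost 1
[col 4] ES: children E:{T}, S:{G} ∪→ {G,T}; cost 1
[col 4] ESX: children ES:{G,T}, X:{A} ∪→ {A,G,T}; cost 1
[col 4] ESTX: children ESX:{A,G,T}, T:{T} ∩→ {T}; cost 0
per-site changes: [0, 1, 2, 2, 2]; total = 7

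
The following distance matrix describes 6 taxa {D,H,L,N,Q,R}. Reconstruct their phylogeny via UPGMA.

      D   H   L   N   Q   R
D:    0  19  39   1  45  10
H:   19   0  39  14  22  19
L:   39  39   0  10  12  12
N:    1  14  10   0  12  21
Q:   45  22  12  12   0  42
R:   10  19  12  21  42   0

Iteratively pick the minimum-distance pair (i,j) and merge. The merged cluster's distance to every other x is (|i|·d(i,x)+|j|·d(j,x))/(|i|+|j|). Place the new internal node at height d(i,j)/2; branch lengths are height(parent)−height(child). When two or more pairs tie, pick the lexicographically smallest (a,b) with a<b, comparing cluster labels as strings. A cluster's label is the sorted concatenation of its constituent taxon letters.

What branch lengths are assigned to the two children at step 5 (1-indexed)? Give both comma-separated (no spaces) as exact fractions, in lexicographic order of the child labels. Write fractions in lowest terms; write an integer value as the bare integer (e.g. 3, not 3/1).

iteration 1: select D,N (d=1); attach at lengths (1/2, 1/2); label the merged cluster DN
  updated: d(DN,H)=33/2, d(DN,L)=49/2, d(DN,Q)=57/2, d(DN,R)=31/2
iteration 2: select L,Q (d=12); attach at lengths (6, 6); label the merged cluster LQ
  updated: d(DN,LQ)=53/2, d(H,LQ)=61/2, d(LQ,R)=27
iteration 3: select DN,R (d=31/2); attach at lengths (29/4, 31/4); label the merged cluster DNR
  updated: d(DNR,H)=52/3, d(DNR,LQ)=80/3
iteration 4: select DNR,H (d=52/3); attach at lengths (11/12, 26/3); label the merged cluster DHNR
  updated: d(DHNR,LQ)=221/8
iteration 5: select DHNR,LQ (d=221/8); attach at lengths (247/48, 125/16); label the merged cluster DHLNQR
final tree: ((((D:1/2,N:1/2):29/4,R:31/4):11/12,H:26/3):247/48,(L:6,Q:6):125/16)
total length: 1213/24

247/48,125/16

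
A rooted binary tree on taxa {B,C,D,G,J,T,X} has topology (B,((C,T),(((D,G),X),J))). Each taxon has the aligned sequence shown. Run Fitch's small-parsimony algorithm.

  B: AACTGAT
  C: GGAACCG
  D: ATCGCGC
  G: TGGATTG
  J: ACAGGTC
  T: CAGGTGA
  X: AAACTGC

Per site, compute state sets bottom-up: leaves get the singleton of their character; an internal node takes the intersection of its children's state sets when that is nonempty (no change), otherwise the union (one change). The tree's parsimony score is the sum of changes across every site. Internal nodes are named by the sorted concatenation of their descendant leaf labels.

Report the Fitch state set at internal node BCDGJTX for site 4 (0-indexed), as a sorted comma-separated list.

G,T

site 0, node CT: C={G} ∪ T={C} → {C,G} (+1)
site 0, node DG: D={A} ∪ G={T} → {A,T} (+1)
site 0, node DGX: DG={A,T} ∩ X={A} → {A} (+0)
site 0, node DGJX: DGX={A} ∩ J={A} → {A} (+0)
site 0, node CDGJTX: CT={C,G} ∪ DGJX={A} → {A,C,G} (+1)
site 0, node BCDGJTX: B={A} ∩ CDGJTX={A,C,G} → {A} (+0)
site 1, node CT: C={G} ∪ T={A} → {A,G} (+1)
site 1, node DG: D={T} ∪ G={G} → {G,T} (+1)
site 1, node DGX: DG={G,T} ∪ X={A} → {A,G,T} (+1)
site 1, node DGJX: DGX={A,G,T} ∪ J={C} → {A,C,G,T} (+1)
site 1, node CDGJTX: CT={A,G} ∩ DGJX={A,C,G,T} → {A,G} (+0)
site 1, node BCDGJTX: B={A} ∩ CDGJTX={A,G} → {A} (+0)
site 2, node CT: C={A} ∪ T={G} → {A,G} (+1)
site 2, node DG: D={C} ∪ G={G} → {C,G} (+1)
site 2, node DGX: DG={C,G} ∪ X={A} → {A,C,G} (+1)
site 2, node DGJX: DGX={A,C,G} ∩ J={A} → {A} (+0)
site 2, node CDGJTX: CT={A,G} ∩ DGJX={A} → {A} (+0)
site 2, node BCDGJTX: B={C} ∪ CDGJTX={A} → {A,C} (+1)
site 3, node CT: C={A} ∪ T={G} → {A,G} (+1)
site 3, node DG: D={G} ∪ G={A} → {A,G} (+1)
site 3, node DGX: DG={A,G} ∪ X={C} → {A,C,G} (+1)
site 3, node DGJX: DGX={A,C,G} ∩ J={G} → {G} (+0)
site 3, node CDGJTX: CT={A,G} ∩ DGJX={G} → {G} (+0)
site 3, node BCDGJTX: B={T} ∪ CDGJTX={G} → {G,T} (+1)
site 4, node CT: C={C} ∪ T={T} → {C,T} (+1)
site 4, node DG: D={C} ∪ G={T} → {C,T} (+1)
site 4, node DGX: DG={C,T} ∩ X={T} → {T} (+0)
site 4, node DGJX: DGX={T} ∪ J={G} → {G,T} (+1)
site 4, node CDGJTX: CT={C,T} ∩ DGJX={G,T} → {T} (+0)
site 4, node BCDGJTX: B={G} ∪ CDGJTX={T} → {G,T} (+1)
site 5, node CT: C={C} ∪ T={G} → {C,G} (+1)
site 5, node DG: D={G} ∪ G={T} → {G,T} (+1)
site 5, node DGX: DG={G,T} ∩ X={G} → {G} (+0)
site 5, node DGJX: DGX={G} ∪ J={T} → {G,T} (+1)
site 5, node CDGJTX: CT={C,G} ∩ DGJX={G,T} → {G} (+0)
site 5, node BCDGJTX: B={A} ∪ CDGJTX={G} → {A,G} (+1)
site 6, node CT: C={G} ∪ T={A} → {A,G} (+1)
site 6, node DG: D={C} ∪ G={G} → {C,G} (+1)
site 6, node DGX: DG={C,G} ∩ X={C} → {C} (+0)
site 6, node DGJX: DGX={C} ∩ J={C} → {C} (+0)
site 6, node CDGJTX: CT={A,G} ∪ DGJX={C} → {A,C,G} (+1)
site 6, node BCDGJTX: B={T} ∪ CDGJTX={A,C,G} → {A,C,G,T} (+1)
per-site changes: [3, 4, 4, 4, 4, 4, 4]; total = 27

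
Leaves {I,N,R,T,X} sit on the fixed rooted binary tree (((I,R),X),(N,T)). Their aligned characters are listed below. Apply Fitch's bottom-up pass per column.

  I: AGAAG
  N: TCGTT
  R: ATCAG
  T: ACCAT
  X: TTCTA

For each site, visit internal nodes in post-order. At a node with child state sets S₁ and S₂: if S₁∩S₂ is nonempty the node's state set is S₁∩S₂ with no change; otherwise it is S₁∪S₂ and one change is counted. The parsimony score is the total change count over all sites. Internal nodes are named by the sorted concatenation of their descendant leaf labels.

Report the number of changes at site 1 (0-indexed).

site 0, node IR: I={A} ∩ R={A} → {A} (+0)
site 0, node IRX: IR={A} ∪ X={T} → {A,T} (+1)
site 0, node NT: N={T} ∪ T={A} → {A,T} (+1)
site 0, node INRTX: IRX={A,T} ∩ NT={A,T} → {A,T} (+0)
site 1, node IR: I={G} ∪ R={T} → {G,T} (+1)
site 1, node IRX: IR={G,T} ∩ X={T} → {T} (+0)
site 1, node NT: N={C} ∩ T={C} → {C} (+0)
site 1, node INRTX: IRX={T} ∪ NT={C} → {C,T} (+1)
site 2, node IR: I={A} ∪ R={C} → {A,C} (+1)
site 2, node IRX: IR={A,C} ∩ X={C} → {C} (+0)
site 2, node NT: N={G} ∪ T={C} → {C,G} (+1)
site 2, node INRTX: IRX={C} ∩ NT={C,G} → {C} (+0)
site 3, node IR: I={A} ∩ R={A} → {A} (+0)
site 3, node IRX: IR={A} ∪ X={T} → {A,T} (+1)
site 3, node NT: N={T} ∪ T={A} → {A,T} (+1)
site 3, node INRTX: IRX={A,T} ∩ NT={A,T} → {A,T} (+0)
site 4, node IR: I={G} ∩ R={G} → {G} (+0)
site 4, node IRX: IR={G} ∪ X={A} → {A,G} (+1)
site 4, node NT: N={T} ∩ T={T} → {T} (+0)
site 4, node INRTX: IRX={A,G} ∪ NT={T} → {A,G,T} (+1)
per-site changes: [2, 2, 2, 2, 2]; total = 10

2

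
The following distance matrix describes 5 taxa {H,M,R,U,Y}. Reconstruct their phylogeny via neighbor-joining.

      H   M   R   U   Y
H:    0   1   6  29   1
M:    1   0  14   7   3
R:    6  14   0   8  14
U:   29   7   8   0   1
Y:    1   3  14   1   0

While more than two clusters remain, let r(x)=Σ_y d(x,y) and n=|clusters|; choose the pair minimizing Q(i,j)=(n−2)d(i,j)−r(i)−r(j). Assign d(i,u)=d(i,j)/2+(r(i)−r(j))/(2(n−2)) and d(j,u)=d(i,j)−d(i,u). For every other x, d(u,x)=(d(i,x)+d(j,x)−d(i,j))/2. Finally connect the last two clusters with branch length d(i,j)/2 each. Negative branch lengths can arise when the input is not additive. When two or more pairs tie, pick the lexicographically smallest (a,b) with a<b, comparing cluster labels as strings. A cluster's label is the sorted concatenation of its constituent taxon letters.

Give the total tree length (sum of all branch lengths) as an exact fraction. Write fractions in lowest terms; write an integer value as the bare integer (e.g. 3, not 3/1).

65/4

iteration 1: select R,U (d=8, Q=-63); attach at lengths (7/2, 9/2); label the merged cluster RU
  updated: d(H,RU)=27/2, d(M,RU)=13/2, d(RU,Y)=7/2
iteration 2: select H,M (d=1, Q=-24); attach at lengths (7/4, -3/4); label the merged cluster HM
  updated: d(HM,RU)=19/2, d(HM,Y)=3/2
iteration 3: select HM,RU (d=19/2, Q=-29/2); attach at lengths (15/4, 23/4); label the merged cluster HMRU
  updated: d(HMRU,Y)=-9/4
iteration 4: select HMRU,Y (d=-9/4); attach at lengths (-9/8, -9/8); label the merged cluster HMRUY
final tree: (((H:7/4,M:-3/4):15/4,(R:7/2,U:9/2):23/4):-9/8,Y:-9/8)
total length: 65/4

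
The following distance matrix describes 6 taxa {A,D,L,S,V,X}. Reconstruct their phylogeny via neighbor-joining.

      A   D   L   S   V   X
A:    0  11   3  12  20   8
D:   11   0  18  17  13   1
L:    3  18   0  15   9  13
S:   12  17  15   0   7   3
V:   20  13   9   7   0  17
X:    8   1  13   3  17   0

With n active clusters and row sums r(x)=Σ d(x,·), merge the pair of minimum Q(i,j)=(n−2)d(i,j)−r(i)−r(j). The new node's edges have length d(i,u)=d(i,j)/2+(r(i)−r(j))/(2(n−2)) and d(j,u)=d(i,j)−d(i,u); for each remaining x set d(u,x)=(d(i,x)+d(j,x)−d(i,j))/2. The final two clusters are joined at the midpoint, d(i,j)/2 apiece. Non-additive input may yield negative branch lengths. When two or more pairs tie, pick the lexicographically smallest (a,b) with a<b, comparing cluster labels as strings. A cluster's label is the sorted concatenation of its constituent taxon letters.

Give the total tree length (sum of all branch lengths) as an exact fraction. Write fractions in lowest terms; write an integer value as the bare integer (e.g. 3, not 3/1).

25

iteration 1: select A,L (d=3, Q=-100); attach at lengths (1, 2); label the merged cluster AL
  updated: d(AL,D)=13, d(AL,S)=12, d(AL,V)=13, d(AL,X)=9
iteration 2: select D,X (d=1, Q=-71); attach at lengths (17/6, -11/6); label the merged cluster DX
  updated: d(AL,DX)=21/2, d(DX,S)=19/2, d(DX,V)=29/2
iteration 3: select AL,DX (d=21/2, Q=-49); attach at lengths (11/2, 5); label the merged cluster ADLX
  updated: d(ADLX,S)=11/2, d(ADLX,V)=17/2
iteration 4: select ADLX,S (d=11/2, Q=-21); attach at lengths (7/2, 2); label the merged cluster ADLSX
  updated: d(ADLSX,V)=5
iteration 5: select ADLSX,V (d=5); attach at lengths (5/2, 5/2); label the merged cluster ADLSVX
final tree: ((((A:1,L:2):11/2,(D:17/6,X:-11/6):5):7/2,S:2):5/2,V:5/2)
total length: 25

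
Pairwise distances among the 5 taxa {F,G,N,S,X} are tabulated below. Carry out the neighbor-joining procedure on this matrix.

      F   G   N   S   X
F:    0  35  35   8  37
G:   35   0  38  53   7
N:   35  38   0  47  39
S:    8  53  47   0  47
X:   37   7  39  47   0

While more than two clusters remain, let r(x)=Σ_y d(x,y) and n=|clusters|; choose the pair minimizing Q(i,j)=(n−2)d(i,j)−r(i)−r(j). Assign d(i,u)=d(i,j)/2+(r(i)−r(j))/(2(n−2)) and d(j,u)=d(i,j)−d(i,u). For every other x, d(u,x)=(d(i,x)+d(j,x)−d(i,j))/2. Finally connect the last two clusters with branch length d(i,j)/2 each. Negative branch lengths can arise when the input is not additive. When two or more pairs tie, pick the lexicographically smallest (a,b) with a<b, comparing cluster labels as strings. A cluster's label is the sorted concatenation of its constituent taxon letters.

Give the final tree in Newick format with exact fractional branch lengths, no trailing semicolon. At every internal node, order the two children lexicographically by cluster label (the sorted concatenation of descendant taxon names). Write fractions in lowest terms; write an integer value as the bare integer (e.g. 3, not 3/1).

((((F:-8/3,S:32/3):75/4,N:73/4):67/4,G:15/4):13/8,X:13/8)

step 1: merge (F,S) at d=8, Q=-246; branch lengths F→-8/3, S→32/3; new cluster FS
  updated: d(FS,G)=40, d(FS,N)=37, d(FS,X)=38
step 2: merge (FS,N) at d=37, Q=-155; branch lengths FS→75/4, N→73/4; new cluster FNS
  updated: d(FNS,G)=41/2, d(FNS,X)=20
step 3: merge (FNS,G) at d=41/2, Q=-95/2; branch lengths FNS→67/4, G→15/4; new cluster FGNS
  updated: d(FGNS,X)=13/4
step 4: merge (FGNS,X) at d=13/4; branch lengths FGNS→13/8, X→13/8; new cluster FGNSX
final tree: ((((F:-8/3,S:32/3):75/4,N:73/4):67/4,G:15/4):13/8,X:13/8)
total length: 275/4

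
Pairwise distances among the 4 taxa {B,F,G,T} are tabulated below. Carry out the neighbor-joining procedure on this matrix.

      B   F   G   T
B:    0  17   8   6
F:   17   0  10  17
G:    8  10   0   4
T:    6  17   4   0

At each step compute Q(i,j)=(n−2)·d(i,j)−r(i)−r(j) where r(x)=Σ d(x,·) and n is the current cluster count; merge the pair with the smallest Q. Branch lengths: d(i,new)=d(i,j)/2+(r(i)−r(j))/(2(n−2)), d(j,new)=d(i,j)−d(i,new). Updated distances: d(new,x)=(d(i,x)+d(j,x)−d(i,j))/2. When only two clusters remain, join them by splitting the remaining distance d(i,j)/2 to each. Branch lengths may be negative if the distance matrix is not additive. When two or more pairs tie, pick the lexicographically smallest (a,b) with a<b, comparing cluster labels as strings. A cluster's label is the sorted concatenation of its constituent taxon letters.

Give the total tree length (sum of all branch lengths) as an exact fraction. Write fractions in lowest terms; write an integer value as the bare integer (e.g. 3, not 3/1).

39/2

1. join B+T (d=6, Q=-46) ⇒ BT; edges |B|=4, |T|=2
  updated: d(BT,F)=14, d(BT,G)=3
2. join BT+F (d=14, Q=-27) ⇒ BFT; edges |BT|=7/2, |F|=21/2
  updated: d(BFT,G)=-1/2
3. join BFT+G (d=-1/2) ⇒ BFGT; edges |BFT|=-1/4, |G|=-1/4
final tree: (((B:4,T:2):7/2,F:21/2):-1/4,G:-1/4)
total length: 39/2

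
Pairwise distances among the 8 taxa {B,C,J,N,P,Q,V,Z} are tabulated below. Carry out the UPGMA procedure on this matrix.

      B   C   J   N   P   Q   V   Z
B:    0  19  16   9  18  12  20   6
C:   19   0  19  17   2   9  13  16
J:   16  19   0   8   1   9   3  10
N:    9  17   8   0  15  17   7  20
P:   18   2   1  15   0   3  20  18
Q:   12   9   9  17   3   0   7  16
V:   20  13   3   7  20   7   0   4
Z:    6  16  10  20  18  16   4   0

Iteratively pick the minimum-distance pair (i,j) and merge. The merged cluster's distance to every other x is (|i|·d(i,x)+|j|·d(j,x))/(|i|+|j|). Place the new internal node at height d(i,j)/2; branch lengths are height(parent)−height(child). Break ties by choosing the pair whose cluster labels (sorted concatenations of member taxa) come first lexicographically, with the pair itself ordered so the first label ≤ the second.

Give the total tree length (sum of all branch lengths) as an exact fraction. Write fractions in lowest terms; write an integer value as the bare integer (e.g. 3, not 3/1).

1. join J+P (d=1) ⇒ JP; edges |J|=1/2, |P|=1/2
  updated: d(B,JP)=17, d(C,JP)=21/2, d(JP,N)=23/2, d(JP,Q)=6, d(JP,V)=23/2, d(JP,Z)=14
2. join V+Z (d=4) ⇒ VZ; edges |V|=2, |Z|=2
  updated: d(B,VZ)=13, d(C,VZ)=29/2, d(JP,VZ)=51/4, d(N,VZ)=27/2, d(Q,VZ)=23/2
3. join JP+Q (d=6) ⇒ JPQ; edges |JP|=5/2, |Q|=3
  updated: d(B,JPQ)=46/3, d(C,JPQ)=10, d(JPQ,N)=40/3, d(JPQ,VZ)=37/3
4. join B+N (d=9) ⇒ BN; edges |B|=9/2, |N|=9/2
  updated: d(BN,C)=18, d(BN,JPQ)=43/3, d(BN,VZ)=53/4
5. join C+JPQ (d=10) ⇒ CJPQ; edges |C|=5, |JPQ|=2
  updated: d(BN,CJPQ)=61/4, d(CJPQ,VZ)=103/8
6. join CJPQ+VZ (d=103/8) ⇒ CJPQVZ; edges |CJPQ|=23/16, |VZ|=71/16
  updated: d(BN,CJPQVZ)=175/12
7. join BN+CJPQVZ (d=175/12) ⇒ BCJNPQVZ; edges |BN|=67/24, |CJPQVZ|=41/48
final tree: ((B:9/2,N:9/2):67/24,((C:5,((J:1/2,P:1/2):5/2,Q:3):2):23/16,(V:2,Z:2):71/16):41/48)
total length: 1729/48

1729/48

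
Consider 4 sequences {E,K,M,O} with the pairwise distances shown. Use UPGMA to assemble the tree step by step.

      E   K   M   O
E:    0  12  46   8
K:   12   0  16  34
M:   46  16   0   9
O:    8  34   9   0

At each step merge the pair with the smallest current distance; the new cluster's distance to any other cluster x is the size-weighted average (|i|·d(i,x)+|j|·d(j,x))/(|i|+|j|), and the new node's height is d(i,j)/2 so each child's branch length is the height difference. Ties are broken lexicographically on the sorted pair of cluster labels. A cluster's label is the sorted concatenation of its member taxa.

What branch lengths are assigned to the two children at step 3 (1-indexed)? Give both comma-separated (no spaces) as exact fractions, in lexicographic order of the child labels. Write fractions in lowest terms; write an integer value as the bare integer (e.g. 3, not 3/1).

69/8,37/8

step 1: merge (E,O) at d=8; branch lengths E→4, O→4; new cluster EO
  updated: d(EO,K)=23, d(EO,M)=55/2
step 2: merge (K,M) at d=16; branch lengths K→8, M→8; new cluster KM
  updated: d(EO,KM)=101/4
step 3: merge (EO,KM) at d=101/4; branch lengths EO→69/8, KM→37/8; new cluster EKMO
final tree: ((E:4,O:4):69/8,(K:8,M:8):37/8)
total length: 149/4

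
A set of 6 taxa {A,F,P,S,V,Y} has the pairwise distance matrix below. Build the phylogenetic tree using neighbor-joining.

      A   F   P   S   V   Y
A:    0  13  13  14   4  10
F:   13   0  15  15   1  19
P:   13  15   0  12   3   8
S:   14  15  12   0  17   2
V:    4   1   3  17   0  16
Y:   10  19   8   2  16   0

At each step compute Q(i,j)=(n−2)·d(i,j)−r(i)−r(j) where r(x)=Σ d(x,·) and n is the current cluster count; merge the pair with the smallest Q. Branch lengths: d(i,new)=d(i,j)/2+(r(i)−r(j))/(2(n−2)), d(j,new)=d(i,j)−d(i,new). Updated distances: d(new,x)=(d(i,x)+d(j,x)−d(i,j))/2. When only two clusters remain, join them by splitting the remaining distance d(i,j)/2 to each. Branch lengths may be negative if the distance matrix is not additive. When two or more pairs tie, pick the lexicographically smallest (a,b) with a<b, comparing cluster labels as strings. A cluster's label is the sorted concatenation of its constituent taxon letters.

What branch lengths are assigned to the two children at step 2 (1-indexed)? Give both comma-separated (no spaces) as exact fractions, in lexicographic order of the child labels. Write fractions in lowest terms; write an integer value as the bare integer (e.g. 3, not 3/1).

49/12,-37/12

1. join S+Y (d=2, Q=-107) ⇒ SY; edges |S|=13/8, |Y|=3/8
  updated: d(A,SY)=11, d(F,SY)=16, d(P,SY)=9, d(SY,V)=31/2
2. join F+V (d=1, Q=-131/2) ⇒ FV; edges |F|=49/12, |V|=-37/12
  updated: d(A,FV)=8, d(FV,P)=17/2, d(FV,SY)=61/4
3. join A+FV (d=8, Q=-191/4) ⇒ AFV; edges |A|=65/16, |FV|=63/16
  updated: d(AFV,P)=27/4, d(AFV,SY)=73/8
4. join AFV+P (d=27/4, Q=-199/8) ⇒ AFPV; edges |AFV|=55/16, |P|=53/16
  updated: d(AFPV,SY)=91/16
5. join AFPV+SY (d=91/16) ⇒ AFPSVY; edges |AFPV|=91/32, |SY|=91/32
final tree: (((A:65/16,(F:49/12,V:-37/12):63/16):55/16,P:53/16):91/32,(S:13/8,Y:3/8):91/32)
total length: 375/16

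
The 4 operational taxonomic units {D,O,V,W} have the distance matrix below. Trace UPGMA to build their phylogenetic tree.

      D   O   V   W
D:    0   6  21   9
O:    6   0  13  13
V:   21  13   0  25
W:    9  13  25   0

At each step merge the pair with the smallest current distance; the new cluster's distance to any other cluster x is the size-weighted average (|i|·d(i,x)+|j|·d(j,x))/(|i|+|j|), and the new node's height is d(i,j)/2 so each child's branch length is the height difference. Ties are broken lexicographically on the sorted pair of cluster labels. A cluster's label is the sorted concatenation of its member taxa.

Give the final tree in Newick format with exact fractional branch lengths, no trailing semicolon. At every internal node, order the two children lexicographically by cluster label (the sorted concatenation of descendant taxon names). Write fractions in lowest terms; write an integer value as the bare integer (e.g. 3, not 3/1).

step 1: merge (D,O) at d=6; branch lengths D→3, O→3; new cluster DO
  updated: d(DO,V)=17, d(DO,W)=11
step 2: merge (DO,W) at d=11; branch lengths DO→5/2, W→11/2; new cluster DOW
  updated: d(DOW,V)=59/3
step 3: merge (DOW,V) at d=59/3; branch lengths DOW→13/3, V→59/6; new cluster DOVW
final tree: (((D:3,O:3):5/2,W:11/2):13/3,V:59/6)
total length: 169/6

(((D:3,O:3):5/2,W:11/2):13/3,V:59/6)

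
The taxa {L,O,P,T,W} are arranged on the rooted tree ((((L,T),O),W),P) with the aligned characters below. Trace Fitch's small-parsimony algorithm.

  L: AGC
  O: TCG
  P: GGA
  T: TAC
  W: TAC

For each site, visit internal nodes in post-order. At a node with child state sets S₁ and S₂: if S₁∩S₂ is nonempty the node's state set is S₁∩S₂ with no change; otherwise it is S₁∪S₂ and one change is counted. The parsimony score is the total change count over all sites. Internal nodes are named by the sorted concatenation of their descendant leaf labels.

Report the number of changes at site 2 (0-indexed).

LT@0: {A} ∪ {T} = {A,T} (union, +1)
LOT@0: {A,T} ∩ {T} = {T} (intersection, +0)
LOTW@0: {T} ∩ {T} = {T} (intersection, +0)
LOPTW@0: {T} ∪ {G} = {G,T} (union, +1)
LT@1: {G} ∪ {A} = {A,G} (union, +1)
LOT@1: {A,G} ∪ {C} = {A,C,G} (union, +1)
LOTW@1: {A,C,G} ∩ {A} = {A} (intersection, +0)
LOPTW@1: {A} ∪ {G} = {A,G} (union, +1)
LT@2: {C} ∩ {C} = {C} (intersection, +0)
LOT@2: {C} ∪ {G} = {C,G} (union, +1)
LOTW@2: {C,G} ∩ {C} = {C} (intersection, +0)
LOPTW@2: {C} ∪ {A} = {A,C} (union, +1)
per-site changes: [2, 3, 2]; total = 7

2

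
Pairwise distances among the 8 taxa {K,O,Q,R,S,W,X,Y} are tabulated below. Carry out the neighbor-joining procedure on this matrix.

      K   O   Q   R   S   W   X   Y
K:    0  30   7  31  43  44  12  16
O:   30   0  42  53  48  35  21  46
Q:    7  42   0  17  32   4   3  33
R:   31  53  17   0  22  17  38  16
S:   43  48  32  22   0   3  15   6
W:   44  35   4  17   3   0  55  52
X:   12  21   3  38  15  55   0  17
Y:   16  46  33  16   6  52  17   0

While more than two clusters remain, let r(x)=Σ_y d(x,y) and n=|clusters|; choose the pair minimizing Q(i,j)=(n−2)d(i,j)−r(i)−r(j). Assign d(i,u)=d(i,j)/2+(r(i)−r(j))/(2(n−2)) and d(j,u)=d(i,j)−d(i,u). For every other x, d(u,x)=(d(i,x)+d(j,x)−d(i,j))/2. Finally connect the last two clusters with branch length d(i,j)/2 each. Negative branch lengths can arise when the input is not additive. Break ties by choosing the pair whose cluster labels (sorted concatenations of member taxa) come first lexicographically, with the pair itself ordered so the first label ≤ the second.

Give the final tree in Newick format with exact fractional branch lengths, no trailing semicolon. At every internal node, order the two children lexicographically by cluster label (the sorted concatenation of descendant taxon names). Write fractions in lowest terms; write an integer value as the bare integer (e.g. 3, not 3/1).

iteration 1: select S,W (d=3, Q=-361); attach at lengths (-23/12, 59/12); label the merged cluster SW
  updated: d(K,SW)=42, d(O,SW)=40, d(Q,SW)=33/2, d(R,SW)=18, d(SW,X)=67/2, d(SW,Y)=55/2
iteration 2: select R,SW (d=18, Q=-521/2); attach at lengths (171/20, 189/20); label the merged cluster RSW
  updated: d(K,RSW)=55/2, d(O,RSW)=75/2, d(Q,RSW)=31/4, d(RSW,X)=107/4, d(RSW,Y)=51/4
iteration 3: select RSW,Y (d=51/4, Q=-186); attach at lengths (77/16, 127/16); label the merged cluster RSWY
  updated: d(K,RSWY)=123/8, d(O,RSWY)=283/8, d(Q,RSWY)=14, d(RSWY,X)=31/2
iteration 4: select O,X (d=21, Q=-935/8); attach at lengths (373/16, -37/16); label the merged cluster OX
  updated: d(K,OX)=21/2, d(OX,Q)=12, d(OX,RSWY)=239/16
iteration 5: select K,Q (d=7, Q=-415/8); attach at lengths (111/32, 113/32); label the merged cluster KQ
  updated: d(KQ,OX)=31/4, d(KQ,RSWY)=179/16
iteration 6: select KQ,OX (d=31/4, Q=-271/8); attach at lengths (2, 23/4); label the merged cluster KOQX
  updated: d(KOQX,RSWY)=147/16
iteration 7: select KOQX,RSWY (d=147/16); attach at lengths (147/32, 147/32); label the merged cluster KOQRSWXY
final tree: (((K:111/32,Q:113/32):2,(O:373/16,X:-37/16):23/4):147/32,((R:171/20,(S:-23/12,W:59/12):189/20):77/16,Y:127/16):147/32)
total length: 1259/16

(((K:111/32,Q:113/32):2,(O:373/16,X:-37/16):23/4):147/32,((R:171/20,(S:-23/12,W:59/12):189/20):77/16,Y:127/16):147/32)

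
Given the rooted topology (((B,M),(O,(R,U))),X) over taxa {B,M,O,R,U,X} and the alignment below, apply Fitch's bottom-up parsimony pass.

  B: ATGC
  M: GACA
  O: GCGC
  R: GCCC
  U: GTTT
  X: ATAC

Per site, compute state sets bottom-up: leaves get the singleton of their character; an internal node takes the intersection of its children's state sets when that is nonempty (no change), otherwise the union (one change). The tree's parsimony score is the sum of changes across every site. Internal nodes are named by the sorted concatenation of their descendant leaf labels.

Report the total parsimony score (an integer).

11

[col 0] BM: children B:{A}, M:{G} ∪→ {A,G}; cost 1
[col 0] RU: children R:{G}, U:{G} ∩→ {G}; cost 0
[col 0] ORU: children O:{G}, RU:{G} ∩→ {G}; cost 0
[col 0] BMORU: children BM:{A,G}, ORU:{G} ∩→ {G}; cost 0
[col 0] BMORUX: children BMORU:{G}, X:{A} ∪→ {A,G}; cost 1
[col 1] BM: children B:{T}, M:{A} ∪→ {A,T}; cost 1
[col 1] RU: children R:{C}, U:{T} ∪→ {C,T}; cost 1
[col 1] ORU: children O:{C}, RU:{C,T} ∩→ {C}; cost 0
[col 1] BMORU: children BM:{A,T}, ORU:{C} ∪→ {A,C,T}; cost 1
[col 1] BMORUX: children BMORU:{A,C,T}, X:{T} ∩→ {T}; cost 0
[col 2] BM: children B:{G}, M:{C} ∪→ {C,G}; cost 1
[col 2] RU: children R:{C}, U:{T} ∪→ {C,T}; cost 1
[col 2] ORU: children O:{G}, RU:{C,T} ∪→ {C,G,T}; cost 1
[col 2] BMORU: children BM:{C,G}, ORU:{C,G,T} ∩→ {C,G}; cost 0
[col 2] BMORUX: children BMORU:{C,G}, X:{A} ∪→ {A,C,G}; cost 1
[col 3] BM: children B:{C}, M:{A} ∪→ {A,C}; cost 1
[col 3] RU: children R:{C}, U:{T} ∪→ {C,T}; cost 1
[col 3] ORU: children O:{C}, RU:{C,T} ∩→ {C}; cost 0
[col 3] BMORU: children BM:{A,C}, ORU:{C} ∩→ {C}; cost 0
[col 3] BMORUX: children BMORU:{C}, X:{C} ∩→ {C}; cost 0
per-site changes: [2, 3, 4, 2]; total = 11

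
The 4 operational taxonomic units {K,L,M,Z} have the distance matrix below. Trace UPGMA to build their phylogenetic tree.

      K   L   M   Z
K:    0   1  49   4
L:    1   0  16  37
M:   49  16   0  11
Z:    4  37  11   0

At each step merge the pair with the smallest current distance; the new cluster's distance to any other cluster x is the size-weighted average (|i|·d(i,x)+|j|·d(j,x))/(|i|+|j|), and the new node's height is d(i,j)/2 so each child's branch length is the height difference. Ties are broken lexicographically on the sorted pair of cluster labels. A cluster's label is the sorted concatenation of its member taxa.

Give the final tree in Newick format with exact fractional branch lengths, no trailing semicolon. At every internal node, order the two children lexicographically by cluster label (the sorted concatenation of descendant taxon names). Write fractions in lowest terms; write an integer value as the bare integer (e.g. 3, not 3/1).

((K:1/2,L:1/2):51/4,(M:11/2,Z:11/2):31/4)

step 1: merge (K,L) at d=1; branch lengths K→1/2, L→1/2; new cluster KL
  updated: d(KL,M)=65/2, d(KL,Z)=41/2
step 2: merge (M,Z) at d=11; branch lengths M→11/2, Z→11/2; new cluster MZ
  updated: d(KL,MZ)=53/2
step 3: merge (KL,MZ) at d=53/2; branch lengths KL→51/4, MZ→31/4; new cluster KLMZ
final tree: ((K:1/2,L:1/2):51/4,(M:11/2,Z:11/2):31/4)
total length: 65/2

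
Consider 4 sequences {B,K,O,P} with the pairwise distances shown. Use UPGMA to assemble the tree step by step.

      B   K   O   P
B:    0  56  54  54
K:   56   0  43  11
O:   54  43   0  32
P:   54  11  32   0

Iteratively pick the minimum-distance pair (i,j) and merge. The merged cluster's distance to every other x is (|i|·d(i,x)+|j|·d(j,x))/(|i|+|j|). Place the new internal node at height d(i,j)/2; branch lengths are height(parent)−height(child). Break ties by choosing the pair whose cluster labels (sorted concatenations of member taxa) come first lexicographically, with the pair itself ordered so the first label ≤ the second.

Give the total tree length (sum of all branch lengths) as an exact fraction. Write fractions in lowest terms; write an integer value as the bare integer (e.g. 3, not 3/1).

iteration 1: select K,P (d=11); attach at lengths (11/2, 11/2); label the merged cluster KP
  updated: d(B,KP)=55, d(KP,O)=75/2
iteration 2: select KP,O (d=75/2); attach at lengths (53/4, 75/4); label the merged cluster KOP
  updated: d(B,KOP)=164/3
iteration 3: select B,KOP (d=164/3); attach at lengths (82/3, 103/12); label the merged cluster BKOP
final tree: (B:82/3,((K:11/2,P:11/2):53/4,O:75/4):103/12)
total length: 947/12

947/12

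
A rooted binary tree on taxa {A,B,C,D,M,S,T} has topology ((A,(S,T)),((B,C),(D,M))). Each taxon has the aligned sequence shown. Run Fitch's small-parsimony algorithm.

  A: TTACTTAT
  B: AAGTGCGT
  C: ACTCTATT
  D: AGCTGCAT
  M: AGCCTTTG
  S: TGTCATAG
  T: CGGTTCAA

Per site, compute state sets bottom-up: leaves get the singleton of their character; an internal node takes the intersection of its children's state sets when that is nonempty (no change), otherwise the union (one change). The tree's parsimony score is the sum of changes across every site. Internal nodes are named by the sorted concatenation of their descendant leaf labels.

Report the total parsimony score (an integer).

25

ST@0: {T} ∪ {C} = {C,T} (union, +1)
AST@0: {T} ∩ {C,T} = {T} (intersection, +0)
BC@0: {A} ∩ {A} = {A} (intersection, +0)
DM@0: {A} ∩ {A} = {A} (intersection, +0)
BCDM@0: {A} ∩ {A} = {A} (intersection, +0)
ABCDMST@0: {T} ∪ {A} = {A,T} (union, +1)
ST@1: {G} ∩ {G} = {G} (intersection, +0)
AST@1: {T} ∪ {G} = {G,T} (union, +1)
BC@1: {A} ∪ {C} = {A,C} (union, +1)
DM@1: {G} ∩ {G} = {G} (intersection, +0)
BCDM@1: {A,C} ∪ {G} = {A,C,G} (union, +1)
ABCDMST@1: {G,T} ∩ {A,C,G} = {G} (intersection, +0)
ST@2: {T} ∪ {G} = {G,T} (union, +1)
AST@2: {A} ∪ {G,T} = {A,G,T} (union, +1)
BC@2: {G} ∪ {T} = {G,T} (union, +1)
DM@2: {C} ∩ {C} = {C} (intersection, +0)
BCDM@2: {G,T} ∪ {C} = {C,G,T} (union, +1)
ABCDMST@2: {A,G,T} ∩ {C,G,T} = {G,T} (intersection, +0)
ST@3: {C} ∪ {T} = {C,T} (union, +1)
AST@3: {C} ∩ {C,T} = {C} (intersection, +0)
BC@3: {T} ∪ {C} = {C,T} (union, +1)
DM@3: {T} ∪ {C} = {C,T} (union, +1)
BCDM@3: {C,T} ∩ {C,T} = {C,T} (intersection, +0)
ABCDMST@3: {C} ∩ {C,T} = {C} (intersection, +0)
ST@4: {A} ∪ {T} = {A,T} (union, +1)
AST@4: {T} ∩ {A,T} = {T} (intersection, +0)
BC@4: {G} ∪ {T} = {G,T} (union, +1)
DM@4: {G} ∪ {T} = {G,T} (union, +1)
BCDM@4: {G,T} ∩ {G,T} = {G,T} (intersection, +0)
ABCDMST@4: {T} ∩ {G,T} = {T} (intersection, +0)
ST@5: {T} ∪ {C} = {C,T} (union, +1)
AST@5: {T} ∩ {C,T} = {T} (intersection, +0)
BC@5: {C} ∪ {A} = {A,C} (union, +1)
DM@5: {C} ∪ {T} = {C,T} (union, +1)
BCDM@5: {A,C} ∩ {C,T} = {C} (intersection, +0)
ABCDMST@5: {T} ∪ {C} = {C,T} (union, +1)
ST@6: {A} ∩ {A} = {A} (intersection, +0)
AST@6: {A} ∩ {A} = {A} (intersection, +0)
BC@6: {G} ∪ {T} = {G,T} (union, +1)
DM@6: {A} ∪ {T} = {A,T} (union, +1)
BCDM@6: {G,T} ∩ {A,T} = {T} (intersection, +0)
ABCDMST@6: {A} ∪ {T} = {A,T} (union, +1)
ST@7: {G} ∪ {A} = {A,G} (union, +1)
AST@7: {T} ∪ {A,G} = {A,G,T} (union, +1)
BC@7: {T} ∩ {T} = {T} (intersection, +0)
DM@7: {T} ∪ {G} = {G,T} (union, +1)
BCDM@7: {T} ∩ {G,T} = {T} (intersection, +0)
ABCDMST@7: {A,G,T} ∩ {T} = {T} (intersection, +0)
per-site changes: [2, 3, 4, 3, 3, 4, 3, 3]; total = 25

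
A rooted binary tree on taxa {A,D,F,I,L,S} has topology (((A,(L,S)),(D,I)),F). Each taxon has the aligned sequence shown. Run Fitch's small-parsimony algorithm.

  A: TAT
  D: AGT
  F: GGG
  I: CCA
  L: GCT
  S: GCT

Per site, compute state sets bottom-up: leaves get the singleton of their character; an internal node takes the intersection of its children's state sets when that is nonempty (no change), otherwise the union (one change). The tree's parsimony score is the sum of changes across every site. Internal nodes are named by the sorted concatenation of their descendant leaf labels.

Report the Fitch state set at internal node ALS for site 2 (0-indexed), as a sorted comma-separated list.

T

[col 0] LS: children L:{G}, S:{G} ∩→ {G}; cost 0
[col 0] ALS: children A:{T}, LS:{G} ∪→ {G,T}; cost 1
[col 0] DI: children D:{A}, I:{C} ∪→ {A,C}; cost 1
[col 0] ADILS: children ALS:{G,T}, DI:{A,C} ∪→ {A,C,G,T}; cost 1
[col 0] ADFILS: children ADILS:{A,C,G,T}, F:{G} ∩→ {G}; cost 0
[col 1] LS: children L:{C}, S:{C} ∩→ {C}; cost 0
[col 1] ALS: children A:{A}, LS:{C} ∪→ {A,C}; cost 1
[col 1] DI: children D:{G}, I:{C} ∪→ {C,G}; cost 1
[col 1] ADILS: children ALS:{A,C}, DI:{C,G} ∩→ {C}; cost 0
[col 1] ADFILS: children ADILS:{C}, F:{G} ∪→ {C,G}; cost 1
[col 2] LS: children L:{T}, S:{T} ∩→ {T}; cost 0
[col 2] ALS: children A:{T}, LS:{T} ∩→ {T}; cost 0
[col 2] DI: children D:{T}, I:{A} ∪→ {A,T}; cost 1
[col 2] ADILS: children ALS:{T}, DI:{A,T} ∩→ {T}; cost 0
[col 2] ADFILS: children ADILS:{T}, F:{G} ∪→ {G,T}; cost 1
per-site changes: [3, 3, 2]; total = 8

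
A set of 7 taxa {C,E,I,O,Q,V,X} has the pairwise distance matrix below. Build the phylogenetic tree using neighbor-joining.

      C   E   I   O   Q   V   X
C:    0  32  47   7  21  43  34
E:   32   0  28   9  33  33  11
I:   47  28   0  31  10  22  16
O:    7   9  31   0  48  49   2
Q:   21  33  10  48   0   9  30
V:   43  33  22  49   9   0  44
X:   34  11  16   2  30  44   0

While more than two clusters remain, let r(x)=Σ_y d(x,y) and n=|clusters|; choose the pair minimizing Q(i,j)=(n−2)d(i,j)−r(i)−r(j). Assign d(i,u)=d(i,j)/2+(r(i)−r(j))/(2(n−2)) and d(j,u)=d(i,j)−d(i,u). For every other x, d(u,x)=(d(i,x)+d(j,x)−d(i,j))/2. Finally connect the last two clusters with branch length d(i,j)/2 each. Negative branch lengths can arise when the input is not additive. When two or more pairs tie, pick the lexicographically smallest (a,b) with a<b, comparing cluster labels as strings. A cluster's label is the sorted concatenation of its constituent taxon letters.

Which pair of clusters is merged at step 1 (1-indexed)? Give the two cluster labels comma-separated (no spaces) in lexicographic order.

iteration 1: select Q,V (d=9, Q=-306); attach at lengths (-2/5, 47/5); label the merged cluster QV
  updated: d(C,QV)=55/2, d(E,QV)=57/2, d(I,QV)=23/2, d(O,QV)=44, d(QV,X)=65/2
iteration 2: select I,QV (d=23/2, Q=-463/2); attach at lengths (71/16, 113/16); label the merged cluster IQV
  updated: d(C,IQV)=63/2, d(E,IQV)=45/2, d(IQV,O)=127/4, d(IQV,X)=37/2
iteration 3: select C,O (d=7, Q=-533/4); attach at lengths (101/8, -45/8); label the merged cluster CO
  updated: d(CO,E)=17, d(CO,IQV)=225/8, d(CO,X)=29/2
iteration 4: select CO,E (d=17, Q=-609/8); attach at lengths (345/32, 199/32); label the merged cluster CEO
  updated: d(CEO,IQV)=269/16, d(CEO,X)=17/4
iteration 5: select CEO,IQV (d=269/16, Q=-633/16); attach at lengths (41/32, 497/32); label the merged cluster CEIOQV
  updated: d(CEIOQV,X)=95/32
iteration 6: select CEIOQV,X (d=95/32); attach at lengths (95/64, 95/64); label the merged cluster CEIOQVX
final tree: ((((C:101/8,O:-45/8):345/32,E:199/32):41/32,(I:71/16,(Q:-2/5,V:47/5):113/16):497/32):95/64,X:95/64)
total length: 2057/32

Q,V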